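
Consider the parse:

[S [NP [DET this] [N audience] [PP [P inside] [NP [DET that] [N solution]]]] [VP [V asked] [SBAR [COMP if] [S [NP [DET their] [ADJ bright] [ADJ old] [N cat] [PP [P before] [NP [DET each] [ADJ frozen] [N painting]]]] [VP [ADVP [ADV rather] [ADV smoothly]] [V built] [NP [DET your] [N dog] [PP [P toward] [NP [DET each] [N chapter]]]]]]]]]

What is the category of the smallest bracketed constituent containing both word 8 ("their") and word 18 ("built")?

S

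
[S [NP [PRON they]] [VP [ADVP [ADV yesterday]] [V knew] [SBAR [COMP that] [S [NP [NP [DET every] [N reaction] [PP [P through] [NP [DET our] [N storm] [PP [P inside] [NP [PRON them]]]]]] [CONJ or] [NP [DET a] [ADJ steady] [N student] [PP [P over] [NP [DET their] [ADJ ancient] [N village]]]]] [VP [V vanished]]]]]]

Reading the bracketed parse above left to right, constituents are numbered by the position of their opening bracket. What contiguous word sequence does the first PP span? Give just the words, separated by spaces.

Opening `[PP` markers occur at word positions 7, 10, 16; the first of these opens the constituent [PP through our storm inside them].

through our storm inside them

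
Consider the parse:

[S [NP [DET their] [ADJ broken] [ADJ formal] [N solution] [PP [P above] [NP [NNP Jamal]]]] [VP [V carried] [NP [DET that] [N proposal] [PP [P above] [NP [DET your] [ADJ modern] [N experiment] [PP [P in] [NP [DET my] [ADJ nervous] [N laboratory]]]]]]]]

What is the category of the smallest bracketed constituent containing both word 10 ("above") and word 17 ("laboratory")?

The smallest bracket enclosing both words is [PP above your modern experiment in my nervous laboratory], so the label is PP.

PP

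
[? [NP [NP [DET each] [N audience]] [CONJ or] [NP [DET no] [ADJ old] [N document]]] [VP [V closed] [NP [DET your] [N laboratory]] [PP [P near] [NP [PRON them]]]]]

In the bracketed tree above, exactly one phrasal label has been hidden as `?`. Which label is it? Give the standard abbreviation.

The `?` node immediately contains: NP, VP. That is the internal structure of a clause, so the label is S.

S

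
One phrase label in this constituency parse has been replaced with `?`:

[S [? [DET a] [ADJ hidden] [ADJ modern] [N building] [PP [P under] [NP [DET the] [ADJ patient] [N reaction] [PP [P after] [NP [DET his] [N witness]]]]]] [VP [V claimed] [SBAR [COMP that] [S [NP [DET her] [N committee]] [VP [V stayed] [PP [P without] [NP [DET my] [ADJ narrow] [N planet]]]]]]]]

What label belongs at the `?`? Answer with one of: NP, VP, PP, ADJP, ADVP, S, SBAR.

NP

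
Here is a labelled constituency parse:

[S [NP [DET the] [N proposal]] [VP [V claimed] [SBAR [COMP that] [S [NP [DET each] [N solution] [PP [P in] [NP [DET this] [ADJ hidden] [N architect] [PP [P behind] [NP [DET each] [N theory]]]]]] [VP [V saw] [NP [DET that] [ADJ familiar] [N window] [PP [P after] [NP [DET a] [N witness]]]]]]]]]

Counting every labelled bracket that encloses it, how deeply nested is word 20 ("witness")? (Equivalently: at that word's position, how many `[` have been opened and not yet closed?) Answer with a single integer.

9

Path from the root down to the word: S → VP → SBAR → S → VP → NP → PP → NP → N. That is 9 enclosing brackets.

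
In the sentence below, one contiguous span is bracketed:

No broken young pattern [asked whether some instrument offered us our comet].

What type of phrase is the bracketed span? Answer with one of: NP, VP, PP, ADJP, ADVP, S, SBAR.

VP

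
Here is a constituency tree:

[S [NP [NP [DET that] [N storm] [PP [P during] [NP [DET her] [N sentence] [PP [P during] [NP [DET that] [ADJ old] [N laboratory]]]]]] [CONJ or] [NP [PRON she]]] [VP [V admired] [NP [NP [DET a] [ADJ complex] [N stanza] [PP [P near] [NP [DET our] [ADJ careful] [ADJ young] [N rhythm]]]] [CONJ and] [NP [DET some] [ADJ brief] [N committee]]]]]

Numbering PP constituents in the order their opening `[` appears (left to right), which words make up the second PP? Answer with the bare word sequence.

Opening `[PP` markers occur at word positions 3, 6, 16; the second of these opens the constituent [PP during that old laboratory].

during that old laboratory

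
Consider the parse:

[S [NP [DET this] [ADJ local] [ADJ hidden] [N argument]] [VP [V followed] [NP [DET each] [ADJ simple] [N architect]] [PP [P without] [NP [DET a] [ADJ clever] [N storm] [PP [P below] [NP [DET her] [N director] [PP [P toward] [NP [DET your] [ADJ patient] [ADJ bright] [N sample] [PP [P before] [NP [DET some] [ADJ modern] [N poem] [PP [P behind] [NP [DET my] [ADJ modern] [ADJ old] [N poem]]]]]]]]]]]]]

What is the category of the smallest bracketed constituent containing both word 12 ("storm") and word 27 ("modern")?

Word 12 lies under S → VP → PP → NP → N; word 27 lies under S → VP → PP → NP → PP → NP → PP → NP → PP → NP → PP → NP → ADJ. The lowest shared node is the NP.

NP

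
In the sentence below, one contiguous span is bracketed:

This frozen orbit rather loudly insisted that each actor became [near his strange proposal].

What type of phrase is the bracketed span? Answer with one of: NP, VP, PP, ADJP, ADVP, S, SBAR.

The span is built around the preposition "near" — a prepositional phrase (PP).

PP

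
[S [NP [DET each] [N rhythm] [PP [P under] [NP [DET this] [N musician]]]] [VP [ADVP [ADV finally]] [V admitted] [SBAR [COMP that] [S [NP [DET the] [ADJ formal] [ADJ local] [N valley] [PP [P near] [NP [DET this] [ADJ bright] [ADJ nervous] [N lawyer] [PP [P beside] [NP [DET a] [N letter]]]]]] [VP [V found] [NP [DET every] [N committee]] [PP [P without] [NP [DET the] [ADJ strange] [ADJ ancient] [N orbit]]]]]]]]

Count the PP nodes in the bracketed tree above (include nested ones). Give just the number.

4

Listing each PP by its span: [PP under this musician]; [PP near this bright nervous lawyer beside a letter]; [PP beside a letter]; [PP without the strange ancient orbit] — that makes 4.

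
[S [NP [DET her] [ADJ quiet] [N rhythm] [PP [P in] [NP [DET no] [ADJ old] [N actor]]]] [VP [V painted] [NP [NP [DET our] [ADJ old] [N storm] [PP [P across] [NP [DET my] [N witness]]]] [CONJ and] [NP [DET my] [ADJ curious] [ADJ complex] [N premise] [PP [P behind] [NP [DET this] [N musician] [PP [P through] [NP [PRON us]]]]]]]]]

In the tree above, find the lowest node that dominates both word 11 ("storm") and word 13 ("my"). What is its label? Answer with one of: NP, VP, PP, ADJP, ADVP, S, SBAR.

Both words fall inside [NP our old storm across my witness] (words 9–14), and no smaller constituent contains them both. Label: NP.

NP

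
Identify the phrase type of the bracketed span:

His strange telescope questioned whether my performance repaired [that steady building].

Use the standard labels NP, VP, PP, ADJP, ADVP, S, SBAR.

NP

The bracketed span "that steady building" is headed by "building", making it a noun phrase (NP).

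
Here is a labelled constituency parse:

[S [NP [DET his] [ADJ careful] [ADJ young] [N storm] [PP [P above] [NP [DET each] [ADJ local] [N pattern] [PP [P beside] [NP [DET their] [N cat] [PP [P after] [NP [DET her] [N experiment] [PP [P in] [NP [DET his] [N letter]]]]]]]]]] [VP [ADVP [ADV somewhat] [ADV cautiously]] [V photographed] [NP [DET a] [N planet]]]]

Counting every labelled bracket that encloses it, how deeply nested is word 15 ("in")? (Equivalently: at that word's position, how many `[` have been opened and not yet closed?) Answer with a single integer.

10

Counting open brackets not yet closed at "in": [S [NP [PP [NP [PP [NP [PP [NP [PP [P = 10.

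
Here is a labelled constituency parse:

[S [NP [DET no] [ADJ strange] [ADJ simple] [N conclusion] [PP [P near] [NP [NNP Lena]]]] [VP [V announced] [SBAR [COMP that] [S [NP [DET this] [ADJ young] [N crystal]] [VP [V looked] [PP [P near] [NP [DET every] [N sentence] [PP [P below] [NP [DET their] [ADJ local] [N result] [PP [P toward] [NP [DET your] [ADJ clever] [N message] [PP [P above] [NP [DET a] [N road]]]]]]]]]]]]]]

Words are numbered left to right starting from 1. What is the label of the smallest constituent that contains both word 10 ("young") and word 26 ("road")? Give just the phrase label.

S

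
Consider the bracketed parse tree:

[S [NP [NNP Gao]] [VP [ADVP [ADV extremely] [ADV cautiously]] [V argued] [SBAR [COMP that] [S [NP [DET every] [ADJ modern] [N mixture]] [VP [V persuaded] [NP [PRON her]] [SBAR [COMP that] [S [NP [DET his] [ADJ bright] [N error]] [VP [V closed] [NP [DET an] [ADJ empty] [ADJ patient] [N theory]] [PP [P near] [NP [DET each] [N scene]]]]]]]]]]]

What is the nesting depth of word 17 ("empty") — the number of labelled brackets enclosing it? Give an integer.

Counting open brackets not yet closed at "empty": [S [VP [SBAR [S [VP [SBAR [S [VP [NP [ADJ = 10.

10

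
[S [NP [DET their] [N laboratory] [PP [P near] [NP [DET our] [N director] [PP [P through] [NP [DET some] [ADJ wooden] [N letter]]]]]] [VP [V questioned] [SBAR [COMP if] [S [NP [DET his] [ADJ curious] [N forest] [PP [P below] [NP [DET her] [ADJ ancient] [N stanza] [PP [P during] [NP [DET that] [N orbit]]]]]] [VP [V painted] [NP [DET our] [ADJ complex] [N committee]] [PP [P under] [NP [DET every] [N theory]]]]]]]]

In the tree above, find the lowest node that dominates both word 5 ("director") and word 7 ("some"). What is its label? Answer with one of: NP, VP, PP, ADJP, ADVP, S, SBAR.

NP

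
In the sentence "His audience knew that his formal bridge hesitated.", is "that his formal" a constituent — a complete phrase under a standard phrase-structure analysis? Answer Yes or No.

The smallest constituent containing the whole sequence is the subordinate clause [SBAR that his formal bridge hesitated], but the sequence is only part of it — it straddles the boundary between complementizer "that" and clause "his formal bridge hesitated".

No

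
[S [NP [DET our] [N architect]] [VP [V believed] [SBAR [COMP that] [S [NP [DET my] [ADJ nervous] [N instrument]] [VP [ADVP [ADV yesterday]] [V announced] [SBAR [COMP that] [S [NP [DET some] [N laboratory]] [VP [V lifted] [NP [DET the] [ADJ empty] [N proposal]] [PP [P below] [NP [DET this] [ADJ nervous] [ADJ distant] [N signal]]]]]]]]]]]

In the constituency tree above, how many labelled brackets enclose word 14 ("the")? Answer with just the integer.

Counting open brackets not yet closed at "the": [S [VP [SBAR [S [VP [SBAR [S [VP [NP [DET = 10.

10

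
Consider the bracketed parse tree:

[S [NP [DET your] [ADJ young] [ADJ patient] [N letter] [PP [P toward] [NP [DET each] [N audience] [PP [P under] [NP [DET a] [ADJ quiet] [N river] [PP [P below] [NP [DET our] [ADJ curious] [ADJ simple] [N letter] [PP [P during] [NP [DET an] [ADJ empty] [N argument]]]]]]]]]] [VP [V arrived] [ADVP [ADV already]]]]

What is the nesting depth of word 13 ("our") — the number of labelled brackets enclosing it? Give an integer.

Counting open brackets not yet closed at "our": [S [NP [PP [NP [PP [NP [PP [NP [DET = 9.

9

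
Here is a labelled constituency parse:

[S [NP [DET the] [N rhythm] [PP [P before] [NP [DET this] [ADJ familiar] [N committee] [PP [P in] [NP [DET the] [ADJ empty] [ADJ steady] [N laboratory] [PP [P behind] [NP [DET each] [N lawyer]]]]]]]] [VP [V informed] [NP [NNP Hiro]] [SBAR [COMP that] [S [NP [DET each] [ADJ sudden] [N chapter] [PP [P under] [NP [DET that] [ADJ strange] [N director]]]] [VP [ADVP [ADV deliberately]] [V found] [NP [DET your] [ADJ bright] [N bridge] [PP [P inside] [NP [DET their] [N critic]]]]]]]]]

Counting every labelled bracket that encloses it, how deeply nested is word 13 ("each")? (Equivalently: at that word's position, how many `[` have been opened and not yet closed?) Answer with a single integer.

The word sits inside DET, which is inside NP, inside PP, inside NP, inside PP, inside NP, inside PP, inside NP, inside S — 9 brackets in all.

9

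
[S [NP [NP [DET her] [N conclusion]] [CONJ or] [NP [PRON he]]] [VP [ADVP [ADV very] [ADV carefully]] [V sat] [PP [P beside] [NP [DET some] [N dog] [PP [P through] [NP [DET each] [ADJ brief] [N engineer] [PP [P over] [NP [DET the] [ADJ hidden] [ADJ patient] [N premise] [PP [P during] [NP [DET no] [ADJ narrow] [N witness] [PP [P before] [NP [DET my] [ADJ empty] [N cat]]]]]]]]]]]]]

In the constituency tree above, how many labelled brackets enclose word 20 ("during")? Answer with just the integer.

10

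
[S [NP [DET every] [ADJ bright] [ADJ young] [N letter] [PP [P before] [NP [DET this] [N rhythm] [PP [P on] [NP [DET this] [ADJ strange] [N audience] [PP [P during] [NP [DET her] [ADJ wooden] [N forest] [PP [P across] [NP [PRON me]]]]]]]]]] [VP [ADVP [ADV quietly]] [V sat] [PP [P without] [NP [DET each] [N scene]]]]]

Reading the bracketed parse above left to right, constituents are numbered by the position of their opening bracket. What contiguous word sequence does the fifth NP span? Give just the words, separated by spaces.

The NP opening brackets appear, in order, over: "every bright young letter before this rhythm on this strange audience during her wooden forest across me"; "this rhythm on this strange audience during her wooden forest across me"; "this strange audience during her wooden forest across me"; "her wooden forest across me"; "me"; "each scene". The fifth one spans "me".

me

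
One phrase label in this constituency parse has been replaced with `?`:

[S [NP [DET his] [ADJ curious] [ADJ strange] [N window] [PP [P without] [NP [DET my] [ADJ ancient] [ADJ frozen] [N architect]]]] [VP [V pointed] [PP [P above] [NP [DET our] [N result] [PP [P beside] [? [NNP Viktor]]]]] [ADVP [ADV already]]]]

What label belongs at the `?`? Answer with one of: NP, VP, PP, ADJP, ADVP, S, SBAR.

A constituent whose immediate children are NNP 'Viktor' is a noun phrase: NP.

NP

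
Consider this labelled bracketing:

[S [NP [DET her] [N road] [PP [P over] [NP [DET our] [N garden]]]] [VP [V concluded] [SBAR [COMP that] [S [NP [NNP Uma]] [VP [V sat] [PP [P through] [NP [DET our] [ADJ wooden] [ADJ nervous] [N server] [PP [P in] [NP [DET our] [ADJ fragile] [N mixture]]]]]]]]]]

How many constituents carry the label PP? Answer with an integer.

3

Scanning left to right, an opening `[PP` appears at word positions 3, 10, 15 — 3 in total.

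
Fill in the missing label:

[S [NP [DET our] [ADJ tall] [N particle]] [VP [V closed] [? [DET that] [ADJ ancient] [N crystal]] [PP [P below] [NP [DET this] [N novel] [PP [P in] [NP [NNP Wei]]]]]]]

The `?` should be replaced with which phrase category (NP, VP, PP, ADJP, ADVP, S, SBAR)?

The `?` node immediately contains: DET 'that', ADJ 'ancient', N 'crystal'. That is the internal structure of a noun phrase, so the label is NP.

NP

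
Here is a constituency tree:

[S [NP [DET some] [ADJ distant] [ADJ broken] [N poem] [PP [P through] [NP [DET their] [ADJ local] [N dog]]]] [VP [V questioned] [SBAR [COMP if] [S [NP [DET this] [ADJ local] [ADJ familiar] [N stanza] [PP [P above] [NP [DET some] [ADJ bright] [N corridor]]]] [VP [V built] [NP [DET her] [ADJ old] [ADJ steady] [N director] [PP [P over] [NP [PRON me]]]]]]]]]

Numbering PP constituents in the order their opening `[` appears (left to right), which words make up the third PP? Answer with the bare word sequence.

In left-to-right order the PP constituents are "through their local dog"; "above some bright corridor"; "over me". Number 3 is "over me".

over me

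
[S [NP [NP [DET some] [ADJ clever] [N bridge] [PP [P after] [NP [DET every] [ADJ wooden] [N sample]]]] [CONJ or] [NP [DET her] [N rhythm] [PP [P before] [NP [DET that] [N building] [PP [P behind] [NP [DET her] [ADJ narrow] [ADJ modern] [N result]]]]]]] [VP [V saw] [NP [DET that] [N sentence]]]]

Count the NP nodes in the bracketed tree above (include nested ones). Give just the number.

Scanning left to right, an opening `[NP` appears at word positions 1, 1, 5, 9, 12, 15, 20 — 7 in total.

7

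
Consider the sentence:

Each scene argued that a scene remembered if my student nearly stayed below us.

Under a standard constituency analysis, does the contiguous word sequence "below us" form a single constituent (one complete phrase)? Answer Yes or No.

Yes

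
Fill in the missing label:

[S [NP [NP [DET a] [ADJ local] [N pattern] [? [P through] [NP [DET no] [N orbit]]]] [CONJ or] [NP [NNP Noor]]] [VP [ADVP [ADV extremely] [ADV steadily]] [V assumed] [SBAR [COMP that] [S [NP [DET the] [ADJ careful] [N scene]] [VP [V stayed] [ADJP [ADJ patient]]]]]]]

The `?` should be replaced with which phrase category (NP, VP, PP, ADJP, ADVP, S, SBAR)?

PP

Looking at what the `?` directly dominates — P 'through', NP — this is a prepositional phrase (PP).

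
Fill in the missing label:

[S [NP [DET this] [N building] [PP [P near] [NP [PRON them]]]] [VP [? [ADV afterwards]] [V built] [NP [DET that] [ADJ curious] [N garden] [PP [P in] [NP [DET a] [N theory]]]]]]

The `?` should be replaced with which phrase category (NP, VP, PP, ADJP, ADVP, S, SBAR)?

ADVP

The `?` node immediately contains: ADV 'afterwards'. That is the internal structure of an adverb phrase, so the label is ADVP.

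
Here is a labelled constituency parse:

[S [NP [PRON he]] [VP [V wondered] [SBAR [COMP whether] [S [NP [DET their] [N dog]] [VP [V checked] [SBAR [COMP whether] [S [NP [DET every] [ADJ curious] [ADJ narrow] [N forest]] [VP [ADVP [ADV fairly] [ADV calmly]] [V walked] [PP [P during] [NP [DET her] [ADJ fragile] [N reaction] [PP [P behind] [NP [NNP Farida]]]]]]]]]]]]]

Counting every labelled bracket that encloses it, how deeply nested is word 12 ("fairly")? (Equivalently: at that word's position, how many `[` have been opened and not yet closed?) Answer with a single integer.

The word sits inside ADV, which is inside ADVP, inside VP, inside S, inside SBAR, inside VP, inside S, inside SBAR, inside VP, inside S — 10 brackets in all.

10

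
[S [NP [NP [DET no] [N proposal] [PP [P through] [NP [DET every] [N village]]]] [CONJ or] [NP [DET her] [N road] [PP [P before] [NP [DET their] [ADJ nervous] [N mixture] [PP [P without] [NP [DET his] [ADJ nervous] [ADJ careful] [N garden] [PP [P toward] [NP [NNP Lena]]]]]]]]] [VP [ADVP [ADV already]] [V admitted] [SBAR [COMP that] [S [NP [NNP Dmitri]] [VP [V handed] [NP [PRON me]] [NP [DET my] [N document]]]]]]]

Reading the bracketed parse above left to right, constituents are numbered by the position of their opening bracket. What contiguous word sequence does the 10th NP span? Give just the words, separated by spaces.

my document

In left-to-right order the NP constituents are "no proposal through every village or her road before their nervous mixture without his nervous careful garden toward Lena"; "no proposal through every village"; "every village"; "her road before their nervous mixture without his nervous careful garden toward Lena"; "their nervous mixture without his nervous careful garden toward Lena"; "his nervous careful garden toward Lena"; "Lena"; "Dmitri"; "me"; "my document". Number 10 is "my document".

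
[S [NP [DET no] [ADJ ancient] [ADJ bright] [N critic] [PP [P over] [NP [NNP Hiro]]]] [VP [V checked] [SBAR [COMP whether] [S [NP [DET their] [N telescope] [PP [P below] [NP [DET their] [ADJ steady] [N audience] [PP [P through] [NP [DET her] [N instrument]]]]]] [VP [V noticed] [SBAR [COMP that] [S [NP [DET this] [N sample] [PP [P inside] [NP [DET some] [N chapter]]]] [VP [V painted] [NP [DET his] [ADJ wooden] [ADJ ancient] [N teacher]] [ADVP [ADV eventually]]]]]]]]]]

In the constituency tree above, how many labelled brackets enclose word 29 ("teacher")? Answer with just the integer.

10

Counting open brackets not yet closed at "teacher": [S [VP [SBAR [S [VP [SBAR [S [VP [NP [N = 10.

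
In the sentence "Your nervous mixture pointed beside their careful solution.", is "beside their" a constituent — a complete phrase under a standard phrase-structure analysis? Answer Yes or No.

No

The sequence begins inside the preposition "beside" and ends inside the noun phrase "their careful solution"; it crosses a phrase boundary, so no single node in the tree spans exactly those words.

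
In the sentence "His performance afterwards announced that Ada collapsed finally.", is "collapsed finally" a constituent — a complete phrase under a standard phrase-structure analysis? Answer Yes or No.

The sequence corresponds to a single VP node — the verb phrase "collapsed finally".

Yes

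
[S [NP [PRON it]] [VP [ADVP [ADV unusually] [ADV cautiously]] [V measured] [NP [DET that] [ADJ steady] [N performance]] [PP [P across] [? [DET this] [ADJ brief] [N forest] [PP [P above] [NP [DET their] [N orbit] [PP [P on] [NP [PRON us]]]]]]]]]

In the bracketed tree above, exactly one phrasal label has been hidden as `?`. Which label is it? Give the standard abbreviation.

A constituent whose immediate children are DET 'this', ADJ 'brief', N 'forest', PP is a noun phrase: NP.

NP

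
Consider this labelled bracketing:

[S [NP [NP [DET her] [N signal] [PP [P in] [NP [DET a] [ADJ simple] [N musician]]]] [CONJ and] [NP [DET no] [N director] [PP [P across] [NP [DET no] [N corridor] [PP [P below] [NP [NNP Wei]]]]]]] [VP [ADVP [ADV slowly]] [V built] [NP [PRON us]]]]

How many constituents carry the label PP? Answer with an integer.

3

Scanning left to right, an opening `[PP` appears at word positions 3, 10, 13 — 3 in total.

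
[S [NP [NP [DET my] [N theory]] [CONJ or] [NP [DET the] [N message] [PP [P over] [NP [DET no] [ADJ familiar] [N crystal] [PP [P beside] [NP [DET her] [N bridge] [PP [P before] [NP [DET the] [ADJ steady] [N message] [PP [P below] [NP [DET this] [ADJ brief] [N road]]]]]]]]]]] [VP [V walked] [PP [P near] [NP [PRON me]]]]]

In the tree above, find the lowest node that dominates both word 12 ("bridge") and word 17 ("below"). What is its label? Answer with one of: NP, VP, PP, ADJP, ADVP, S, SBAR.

NP

Word 12 lies under S → NP → NP → PP → NP → PP → NP → N; word 17 lies under S → NP → NP → PP → NP → PP → NP → PP → NP → PP → P. The lowest shared node is the NP.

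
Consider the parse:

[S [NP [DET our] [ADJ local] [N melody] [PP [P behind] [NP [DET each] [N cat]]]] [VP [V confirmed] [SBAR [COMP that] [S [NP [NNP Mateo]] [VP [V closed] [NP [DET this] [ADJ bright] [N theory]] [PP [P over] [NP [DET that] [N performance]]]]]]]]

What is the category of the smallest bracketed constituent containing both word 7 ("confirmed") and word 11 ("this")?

Word 7 lies under S → VP → V; word 11 lies under S → VP → SBAR → S → VP → NP → DET. The lowest shared node is the VP.

VP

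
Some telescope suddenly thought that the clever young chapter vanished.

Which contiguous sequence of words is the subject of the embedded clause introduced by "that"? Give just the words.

the clever young chapter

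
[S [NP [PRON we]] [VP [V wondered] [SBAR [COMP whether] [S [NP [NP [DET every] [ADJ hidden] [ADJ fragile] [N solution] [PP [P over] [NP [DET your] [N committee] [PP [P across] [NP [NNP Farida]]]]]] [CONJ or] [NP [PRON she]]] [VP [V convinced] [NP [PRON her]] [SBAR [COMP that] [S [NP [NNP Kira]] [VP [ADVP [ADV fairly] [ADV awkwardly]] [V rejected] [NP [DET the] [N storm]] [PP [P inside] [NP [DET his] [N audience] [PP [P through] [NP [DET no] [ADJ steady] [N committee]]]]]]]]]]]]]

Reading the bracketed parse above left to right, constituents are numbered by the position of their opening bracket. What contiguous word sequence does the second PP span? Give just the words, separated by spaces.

across Farida

In left-to-right order the PP constituents are "over your committee across Farida"; "across Farida"; "inside his audience through no steady committee"; "through no steady committee". Number 2 is "across Farida".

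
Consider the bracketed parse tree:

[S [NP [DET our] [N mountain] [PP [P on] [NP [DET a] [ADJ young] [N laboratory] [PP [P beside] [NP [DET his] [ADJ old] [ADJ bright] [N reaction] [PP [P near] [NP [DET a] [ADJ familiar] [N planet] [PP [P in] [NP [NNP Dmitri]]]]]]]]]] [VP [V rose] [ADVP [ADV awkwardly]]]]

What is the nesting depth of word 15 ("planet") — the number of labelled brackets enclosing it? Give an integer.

Counting open brackets not yet closed at "planet": [S [NP [PP [NP [PP [NP [PP [NP [N = 9.

9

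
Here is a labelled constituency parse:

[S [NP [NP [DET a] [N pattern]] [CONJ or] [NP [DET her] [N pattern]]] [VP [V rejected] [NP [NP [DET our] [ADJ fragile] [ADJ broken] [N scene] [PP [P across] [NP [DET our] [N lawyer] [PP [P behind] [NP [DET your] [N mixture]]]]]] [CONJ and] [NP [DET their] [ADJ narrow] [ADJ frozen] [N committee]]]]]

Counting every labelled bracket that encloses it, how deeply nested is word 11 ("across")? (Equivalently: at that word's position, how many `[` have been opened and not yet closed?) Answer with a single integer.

6

Counting open brackets not yet closed at "across": [S [VP [NP [NP [PP [P = 6.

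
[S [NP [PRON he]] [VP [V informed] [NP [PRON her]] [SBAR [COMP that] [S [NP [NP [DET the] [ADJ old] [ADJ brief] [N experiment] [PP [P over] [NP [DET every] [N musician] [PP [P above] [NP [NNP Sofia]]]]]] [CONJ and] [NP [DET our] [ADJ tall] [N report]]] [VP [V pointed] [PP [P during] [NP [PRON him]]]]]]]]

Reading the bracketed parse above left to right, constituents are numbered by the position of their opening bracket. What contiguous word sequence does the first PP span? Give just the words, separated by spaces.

over every musician above Sofia

In left-to-right order the PP constituents are "over every musician above Sofia"; "above Sofia"; "during him". Number 1 is "over every musician above Sofia".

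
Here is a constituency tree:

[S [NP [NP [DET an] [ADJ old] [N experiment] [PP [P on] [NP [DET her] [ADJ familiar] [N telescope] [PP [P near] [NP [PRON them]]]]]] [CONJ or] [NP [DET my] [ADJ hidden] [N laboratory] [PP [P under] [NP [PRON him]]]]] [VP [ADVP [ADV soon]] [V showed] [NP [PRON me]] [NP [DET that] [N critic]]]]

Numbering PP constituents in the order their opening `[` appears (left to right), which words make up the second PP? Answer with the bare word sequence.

Opening `[PP` markers occur at word positions 4, 8, 14; the second of these opens the constituent [PP near them].

near them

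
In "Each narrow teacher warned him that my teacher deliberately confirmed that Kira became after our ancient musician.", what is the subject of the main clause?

each narrow teacher

In the main clause the verb is "warned"; the NP preceding it, "each narrow teacher", is the subject.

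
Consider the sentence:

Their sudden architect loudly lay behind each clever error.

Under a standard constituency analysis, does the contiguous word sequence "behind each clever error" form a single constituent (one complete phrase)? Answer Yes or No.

These words form the whole prepositional phrase headed by "behind", so yes — one constituent.

Yes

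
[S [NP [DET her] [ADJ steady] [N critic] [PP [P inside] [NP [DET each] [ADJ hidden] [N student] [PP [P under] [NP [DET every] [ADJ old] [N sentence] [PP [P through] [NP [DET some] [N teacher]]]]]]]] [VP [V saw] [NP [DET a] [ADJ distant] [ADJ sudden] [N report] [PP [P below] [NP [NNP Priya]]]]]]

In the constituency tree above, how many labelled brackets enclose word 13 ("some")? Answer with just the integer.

9

Counting open brackets not yet closed at "some": [S [NP [PP [NP [PP [NP [PP [NP [DET = 9.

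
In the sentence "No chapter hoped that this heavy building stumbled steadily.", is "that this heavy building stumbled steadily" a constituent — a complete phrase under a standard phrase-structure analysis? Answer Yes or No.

Yes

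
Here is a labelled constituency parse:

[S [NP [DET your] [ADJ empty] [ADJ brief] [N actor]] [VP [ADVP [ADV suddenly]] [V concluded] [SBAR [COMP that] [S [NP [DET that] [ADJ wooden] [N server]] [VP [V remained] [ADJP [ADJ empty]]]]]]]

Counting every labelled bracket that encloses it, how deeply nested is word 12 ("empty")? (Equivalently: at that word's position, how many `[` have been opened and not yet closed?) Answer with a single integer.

7

Path from the root down to the word: S → VP → SBAR → S → VP → ADJP → ADJ. That is 7 enclosing brackets.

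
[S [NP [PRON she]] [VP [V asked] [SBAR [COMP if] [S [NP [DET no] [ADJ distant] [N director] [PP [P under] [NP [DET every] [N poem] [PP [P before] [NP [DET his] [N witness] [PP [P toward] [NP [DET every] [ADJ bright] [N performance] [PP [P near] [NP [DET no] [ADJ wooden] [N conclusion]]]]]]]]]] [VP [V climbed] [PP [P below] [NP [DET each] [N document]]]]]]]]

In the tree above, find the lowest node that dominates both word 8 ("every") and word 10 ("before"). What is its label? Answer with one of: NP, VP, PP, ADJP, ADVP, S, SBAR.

The smallest bracket enclosing both words is [NP every poem before his witness toward every bright performance near no wooden conclusion], so the label is NP.

NP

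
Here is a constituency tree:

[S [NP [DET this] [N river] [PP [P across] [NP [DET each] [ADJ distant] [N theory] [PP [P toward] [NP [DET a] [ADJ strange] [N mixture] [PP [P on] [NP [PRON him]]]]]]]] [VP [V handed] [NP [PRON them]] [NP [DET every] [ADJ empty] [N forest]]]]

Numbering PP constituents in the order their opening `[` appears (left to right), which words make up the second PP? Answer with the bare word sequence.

toward a strange mixture on him

Opening `[PP` markers occur at word positions 3, 7, 11; the second of these opens the constituent [PP toward a strange mixture on him].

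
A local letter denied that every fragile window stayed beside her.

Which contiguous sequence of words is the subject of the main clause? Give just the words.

a local letter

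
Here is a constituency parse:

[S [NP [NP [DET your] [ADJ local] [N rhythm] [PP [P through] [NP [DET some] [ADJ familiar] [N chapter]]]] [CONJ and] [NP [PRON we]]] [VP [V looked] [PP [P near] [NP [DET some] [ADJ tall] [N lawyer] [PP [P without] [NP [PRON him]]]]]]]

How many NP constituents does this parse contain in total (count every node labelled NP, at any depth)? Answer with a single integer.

The NP constituents are: [NP your local rhythm through some familiar chapter and we]; [NP your local rhythm through some familiar chapter]; [NP some familiar chapter]; [NP we]; [NP some tall lawyer without him]; [NP him]. Total: 6.

6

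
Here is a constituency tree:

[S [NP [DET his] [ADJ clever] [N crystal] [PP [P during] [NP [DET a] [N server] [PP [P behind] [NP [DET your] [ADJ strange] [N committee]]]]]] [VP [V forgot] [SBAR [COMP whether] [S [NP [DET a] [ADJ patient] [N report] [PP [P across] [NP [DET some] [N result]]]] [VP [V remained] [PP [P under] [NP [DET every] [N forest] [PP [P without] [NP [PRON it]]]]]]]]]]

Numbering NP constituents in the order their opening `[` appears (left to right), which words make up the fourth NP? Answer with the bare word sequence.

The NP opening brackets appear, in order, over: "his clever crystal during a server behind your strange committee"; "a server behind your strange committee"; "your strange committee"; "a patient report across some result"; "some result"; "every forest without it"; "it". The fourth one spans "a patient report across some result".

a patient report across some result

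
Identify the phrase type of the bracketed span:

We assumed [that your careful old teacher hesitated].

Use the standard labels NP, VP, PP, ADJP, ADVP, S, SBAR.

SBAR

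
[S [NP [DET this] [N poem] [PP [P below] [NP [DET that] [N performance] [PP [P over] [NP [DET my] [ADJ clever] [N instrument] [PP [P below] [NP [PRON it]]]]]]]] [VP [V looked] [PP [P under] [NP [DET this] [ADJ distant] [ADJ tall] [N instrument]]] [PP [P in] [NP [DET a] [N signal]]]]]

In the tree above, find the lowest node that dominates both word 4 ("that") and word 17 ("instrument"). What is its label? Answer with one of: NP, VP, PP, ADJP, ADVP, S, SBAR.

S

Both words fall inside [S this poem below that performance over my clever instrument below it looked under this distant tall instrument in a signal] (words 1–20), and no smaller constituent contains them both. Label: S.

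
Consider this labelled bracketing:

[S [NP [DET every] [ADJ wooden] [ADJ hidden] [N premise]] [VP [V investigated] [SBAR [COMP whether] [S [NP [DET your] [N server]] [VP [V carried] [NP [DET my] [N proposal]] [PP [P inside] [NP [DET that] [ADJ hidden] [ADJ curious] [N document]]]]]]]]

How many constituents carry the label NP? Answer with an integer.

Listing each NP by its span: [NP every wooden hidden premise]; [NP your server]; [NP my proposal]; [NP that hidden curious document] — that makes 4.

4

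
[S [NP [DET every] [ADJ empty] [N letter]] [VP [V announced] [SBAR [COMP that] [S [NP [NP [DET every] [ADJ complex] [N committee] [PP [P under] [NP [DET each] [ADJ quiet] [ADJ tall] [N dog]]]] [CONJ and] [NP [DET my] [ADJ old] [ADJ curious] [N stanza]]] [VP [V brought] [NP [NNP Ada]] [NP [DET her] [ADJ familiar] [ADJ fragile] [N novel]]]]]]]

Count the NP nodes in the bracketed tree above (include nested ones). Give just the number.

The NP constituents are: [NP every empty letter]; [NP every complex committee under each quiet tall dog and my old curious stanza]; [NP every complex committee under each quiet tall dog]; [NP each quiet tall dog]; [NP my old curious stanza]; [NP Ada] …. Total: 7.

7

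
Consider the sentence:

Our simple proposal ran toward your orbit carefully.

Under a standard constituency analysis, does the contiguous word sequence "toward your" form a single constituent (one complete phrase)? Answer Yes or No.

No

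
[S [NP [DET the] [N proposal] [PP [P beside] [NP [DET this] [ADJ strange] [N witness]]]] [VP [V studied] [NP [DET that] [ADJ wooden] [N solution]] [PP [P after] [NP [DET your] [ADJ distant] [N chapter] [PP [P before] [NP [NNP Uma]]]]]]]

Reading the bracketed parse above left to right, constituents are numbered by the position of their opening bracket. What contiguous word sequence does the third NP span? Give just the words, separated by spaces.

The NP opening brackets appear, in order, over: "the proposal beside this strange witness"; "this strange witness"; "that wooden solution"; "your distant chapter before Uma"; "Uma". The third one spans "that wooden solution".

that wooden solution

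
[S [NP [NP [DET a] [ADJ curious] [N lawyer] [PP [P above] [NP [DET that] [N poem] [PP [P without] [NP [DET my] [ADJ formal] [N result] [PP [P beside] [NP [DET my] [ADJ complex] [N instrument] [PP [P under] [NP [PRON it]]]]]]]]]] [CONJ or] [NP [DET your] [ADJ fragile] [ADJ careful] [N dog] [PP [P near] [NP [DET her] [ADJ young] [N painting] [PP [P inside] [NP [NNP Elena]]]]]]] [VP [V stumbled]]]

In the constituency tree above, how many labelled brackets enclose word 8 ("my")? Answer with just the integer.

8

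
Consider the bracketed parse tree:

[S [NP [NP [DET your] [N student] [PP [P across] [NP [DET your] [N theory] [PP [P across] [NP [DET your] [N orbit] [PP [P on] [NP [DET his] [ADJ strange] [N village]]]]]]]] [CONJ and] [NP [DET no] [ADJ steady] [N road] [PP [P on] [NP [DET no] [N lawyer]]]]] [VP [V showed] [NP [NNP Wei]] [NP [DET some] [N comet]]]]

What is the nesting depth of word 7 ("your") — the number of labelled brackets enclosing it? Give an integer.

Counting open brackets not yet closed at "your": [S [NP [NP [PP [NP [PP [NP [DET = 8.

8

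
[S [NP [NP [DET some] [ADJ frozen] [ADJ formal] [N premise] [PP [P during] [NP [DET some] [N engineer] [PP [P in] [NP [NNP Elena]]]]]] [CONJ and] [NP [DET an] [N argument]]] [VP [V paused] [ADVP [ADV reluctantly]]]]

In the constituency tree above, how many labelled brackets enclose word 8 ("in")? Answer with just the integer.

7

Path from the root down to the word: S → NP → NP → PP → NP → PP → P. That is 7 enclosing brackets.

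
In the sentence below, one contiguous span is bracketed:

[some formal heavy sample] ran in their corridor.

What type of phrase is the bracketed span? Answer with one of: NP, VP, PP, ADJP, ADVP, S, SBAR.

The span is built around the noun "sample" — a noun phrase (NP).

NP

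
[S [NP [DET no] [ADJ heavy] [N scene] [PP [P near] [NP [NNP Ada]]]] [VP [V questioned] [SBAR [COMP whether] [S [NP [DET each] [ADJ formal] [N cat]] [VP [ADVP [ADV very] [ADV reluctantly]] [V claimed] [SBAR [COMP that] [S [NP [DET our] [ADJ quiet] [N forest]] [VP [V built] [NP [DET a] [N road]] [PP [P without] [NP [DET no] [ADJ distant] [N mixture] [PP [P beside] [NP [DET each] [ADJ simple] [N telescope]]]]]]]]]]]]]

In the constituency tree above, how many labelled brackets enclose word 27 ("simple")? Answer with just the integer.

13

Path from the root down to the word: S → VP → SBAR → S → VP → SBAR → S → VP → PP → NP → PP → NP → ADJ. That is 13 enclosing brackets.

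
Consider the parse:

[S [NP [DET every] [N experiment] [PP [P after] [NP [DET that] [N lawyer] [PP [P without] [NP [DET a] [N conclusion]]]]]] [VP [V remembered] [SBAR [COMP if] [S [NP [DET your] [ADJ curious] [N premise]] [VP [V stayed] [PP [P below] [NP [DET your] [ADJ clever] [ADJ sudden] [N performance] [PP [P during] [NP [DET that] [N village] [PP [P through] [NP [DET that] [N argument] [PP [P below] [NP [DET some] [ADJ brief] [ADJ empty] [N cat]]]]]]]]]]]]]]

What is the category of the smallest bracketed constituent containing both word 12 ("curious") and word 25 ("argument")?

S

Both words fall inside [S your curious premise stayed below your clever sudden performance during that village through that argument below some brief empty cat] (words 11–30), and no smaller constituent contains them both. Label: S.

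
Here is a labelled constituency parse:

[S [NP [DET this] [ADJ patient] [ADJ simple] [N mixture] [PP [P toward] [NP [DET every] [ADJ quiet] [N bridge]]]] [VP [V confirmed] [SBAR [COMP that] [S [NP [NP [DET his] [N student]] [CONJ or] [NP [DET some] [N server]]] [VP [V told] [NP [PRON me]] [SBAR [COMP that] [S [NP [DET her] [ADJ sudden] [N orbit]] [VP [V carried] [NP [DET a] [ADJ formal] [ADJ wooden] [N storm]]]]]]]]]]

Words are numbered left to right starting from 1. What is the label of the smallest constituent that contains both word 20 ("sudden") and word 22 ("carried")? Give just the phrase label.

Both words fall inside [S her sudden orbit carried a formal wooden storm] (words 19–26), and no smaller constituent contains them both. Label: S.

S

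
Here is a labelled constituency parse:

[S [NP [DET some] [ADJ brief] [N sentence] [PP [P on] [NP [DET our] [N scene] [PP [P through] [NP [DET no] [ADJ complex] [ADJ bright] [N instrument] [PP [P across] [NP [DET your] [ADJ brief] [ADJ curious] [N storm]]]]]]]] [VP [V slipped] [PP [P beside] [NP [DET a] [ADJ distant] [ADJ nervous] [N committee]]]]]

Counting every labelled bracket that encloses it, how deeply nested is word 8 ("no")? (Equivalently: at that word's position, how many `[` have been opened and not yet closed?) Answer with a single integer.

7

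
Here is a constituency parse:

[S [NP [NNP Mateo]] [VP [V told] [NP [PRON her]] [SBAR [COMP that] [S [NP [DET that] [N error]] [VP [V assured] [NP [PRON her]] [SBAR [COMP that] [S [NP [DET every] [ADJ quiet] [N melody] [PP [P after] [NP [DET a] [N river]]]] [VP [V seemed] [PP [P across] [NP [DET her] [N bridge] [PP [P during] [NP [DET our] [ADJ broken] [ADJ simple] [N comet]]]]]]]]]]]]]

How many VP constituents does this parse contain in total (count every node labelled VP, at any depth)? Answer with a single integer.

3

The VP constituents are: [VP told her that that error assured her that every quiet melody after a river seemed across her bridge during our broken simple comet]; [VP assured her that every quiet melody after a river seemed across her bridge during our broken simple comet]; [VP seemed across her bridge during our broken simple comet]. Total: 3.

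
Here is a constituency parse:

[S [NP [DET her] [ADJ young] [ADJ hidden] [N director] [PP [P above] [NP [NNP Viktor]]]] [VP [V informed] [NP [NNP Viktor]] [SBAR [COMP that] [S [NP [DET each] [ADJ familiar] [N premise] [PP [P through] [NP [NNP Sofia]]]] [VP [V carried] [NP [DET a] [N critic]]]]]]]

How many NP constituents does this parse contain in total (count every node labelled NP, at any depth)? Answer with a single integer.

6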